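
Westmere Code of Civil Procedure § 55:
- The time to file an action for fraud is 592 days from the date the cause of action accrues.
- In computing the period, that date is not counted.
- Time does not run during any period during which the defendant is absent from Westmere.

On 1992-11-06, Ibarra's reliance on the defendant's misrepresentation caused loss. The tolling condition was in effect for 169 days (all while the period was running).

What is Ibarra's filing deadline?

592 days after 1992-11-06 is June 21, 1994.
Tolling adds 169 days: June 21, 1994 + 169 days = December 7, 1994.

December 7, 1994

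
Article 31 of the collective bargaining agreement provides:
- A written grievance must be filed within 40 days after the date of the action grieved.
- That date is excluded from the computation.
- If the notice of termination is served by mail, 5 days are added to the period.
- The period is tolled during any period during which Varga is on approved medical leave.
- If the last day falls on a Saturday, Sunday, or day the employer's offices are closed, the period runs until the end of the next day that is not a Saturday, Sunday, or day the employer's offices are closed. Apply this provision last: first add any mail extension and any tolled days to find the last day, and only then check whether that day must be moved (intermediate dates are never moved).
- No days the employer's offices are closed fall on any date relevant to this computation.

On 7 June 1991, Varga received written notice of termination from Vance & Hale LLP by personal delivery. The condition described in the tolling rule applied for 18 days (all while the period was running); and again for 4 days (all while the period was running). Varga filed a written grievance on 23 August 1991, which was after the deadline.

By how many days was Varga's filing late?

40 days after 7 June 1991 is July 17, 1991.
Service was not by mail, so no mail extension applies.
Tolling adds 18 days: July 17, 1991 + 18 days = August 4, 1991.
Tolling adds 4 days: August 4, 1991 + 4 days = August 8, 1991.
August 8, 1991 is a Thursday and not a day the employer's offices are closed, so no extension applies.
The deadline is August 8, 1991; from August 8, 1991 to August 23, 1991 is 15 days.

15 days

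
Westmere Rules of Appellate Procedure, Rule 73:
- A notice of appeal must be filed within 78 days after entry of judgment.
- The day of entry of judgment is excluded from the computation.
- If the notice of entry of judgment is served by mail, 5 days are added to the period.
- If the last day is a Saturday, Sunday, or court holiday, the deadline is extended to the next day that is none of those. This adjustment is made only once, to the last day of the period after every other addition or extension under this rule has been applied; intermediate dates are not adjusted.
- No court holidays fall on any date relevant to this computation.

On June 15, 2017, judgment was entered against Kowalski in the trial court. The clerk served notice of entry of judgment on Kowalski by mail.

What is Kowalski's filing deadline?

78 days after June 15, 2017 is September 1, 2017.
Service was by mail, adding 5 days: September 1, 2017 + 5 days = September 6, 2017.
September 6, 2017 is a Wednesday and not a court holiday, so no extension applies.

September 6, 2017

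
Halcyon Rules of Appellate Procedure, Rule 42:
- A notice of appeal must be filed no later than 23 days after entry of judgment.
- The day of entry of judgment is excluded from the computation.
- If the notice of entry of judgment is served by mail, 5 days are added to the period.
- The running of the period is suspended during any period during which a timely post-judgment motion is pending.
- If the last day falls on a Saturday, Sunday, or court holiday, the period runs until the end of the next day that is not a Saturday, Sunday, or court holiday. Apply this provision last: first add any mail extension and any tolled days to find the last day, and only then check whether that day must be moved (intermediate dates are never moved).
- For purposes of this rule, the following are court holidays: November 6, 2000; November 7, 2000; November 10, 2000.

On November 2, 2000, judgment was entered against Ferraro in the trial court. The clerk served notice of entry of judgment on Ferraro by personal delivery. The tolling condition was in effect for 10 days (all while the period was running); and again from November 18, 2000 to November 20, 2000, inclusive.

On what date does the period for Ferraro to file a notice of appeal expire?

December 8, 2000

23 days after November 2, 2000 is November 25, 2000.
Service was not by mail, so no mail extension applies.
Tolling adds 10 days: November 25, 2000 + 10 days = December 5, 2000.
From November 18, 2000 through November 20, 2000 inclusive is 3 days; tolling adds 3 days: December 5, 2000 + 3 days = December 8, 2000.
December 8, 2000 is a Friday and not a court holiday, so no extension applies.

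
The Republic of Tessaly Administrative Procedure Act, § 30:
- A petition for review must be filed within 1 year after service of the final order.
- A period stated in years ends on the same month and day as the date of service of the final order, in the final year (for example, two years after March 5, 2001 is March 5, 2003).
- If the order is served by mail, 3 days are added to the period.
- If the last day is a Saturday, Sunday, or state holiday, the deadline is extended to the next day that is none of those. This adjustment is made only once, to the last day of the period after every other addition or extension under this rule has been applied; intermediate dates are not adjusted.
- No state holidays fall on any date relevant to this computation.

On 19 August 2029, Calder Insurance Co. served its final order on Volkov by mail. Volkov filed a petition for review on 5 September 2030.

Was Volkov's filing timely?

No

1 year after 19 August 2029 is August 19, 2030.
Service was by mail, adding 3 days: August 19, 2030 + 3 days = August 22, 2030.
August 22, 2030 is a Thursday and not a state holiday, so no extension applies.
The deadline is August 22, 2030; the filing on September 5, 2030 is after that date.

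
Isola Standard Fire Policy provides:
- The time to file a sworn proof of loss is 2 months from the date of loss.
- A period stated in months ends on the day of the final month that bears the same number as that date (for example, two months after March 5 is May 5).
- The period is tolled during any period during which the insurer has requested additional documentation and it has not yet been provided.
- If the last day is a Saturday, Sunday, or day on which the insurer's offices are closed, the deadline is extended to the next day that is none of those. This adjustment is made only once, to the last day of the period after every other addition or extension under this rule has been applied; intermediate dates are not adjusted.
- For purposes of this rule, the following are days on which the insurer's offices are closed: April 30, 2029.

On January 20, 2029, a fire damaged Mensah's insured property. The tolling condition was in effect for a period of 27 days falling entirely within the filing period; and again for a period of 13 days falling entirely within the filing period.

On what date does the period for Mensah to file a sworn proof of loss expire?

2 months after January 20, 2029 is March 20, 2029.
Tolling adds 27 days: March 20, 2029 + 27 days = April 16, 2029.
Tolling adds 13 days: April 16, 2029 + 13 days = April 29, 2029.
April 29, 2029 is Sunday; April 30, 2029 is a listed holiday. The next qualifying day is May 1, 2029.

May 1, 2029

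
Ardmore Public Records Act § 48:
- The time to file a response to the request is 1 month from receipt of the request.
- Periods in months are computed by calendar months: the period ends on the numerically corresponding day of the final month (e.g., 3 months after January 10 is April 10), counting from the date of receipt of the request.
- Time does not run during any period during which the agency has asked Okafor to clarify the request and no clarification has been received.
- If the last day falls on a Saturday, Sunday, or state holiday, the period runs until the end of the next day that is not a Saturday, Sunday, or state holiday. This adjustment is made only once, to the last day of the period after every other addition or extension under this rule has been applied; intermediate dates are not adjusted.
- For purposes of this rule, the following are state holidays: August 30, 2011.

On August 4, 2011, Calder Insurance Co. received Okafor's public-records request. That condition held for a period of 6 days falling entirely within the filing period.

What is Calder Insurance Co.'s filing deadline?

September 12, 2011

1 month after August 4, 2011 is September 4, 2011.
Tolling adds 6 days: September 4, 2011 + 6 days = September 10, 2011.
September 10, 2011 is Saturday; September 11, 2011 is Sunday. The next qualifying day is September 12, 2011.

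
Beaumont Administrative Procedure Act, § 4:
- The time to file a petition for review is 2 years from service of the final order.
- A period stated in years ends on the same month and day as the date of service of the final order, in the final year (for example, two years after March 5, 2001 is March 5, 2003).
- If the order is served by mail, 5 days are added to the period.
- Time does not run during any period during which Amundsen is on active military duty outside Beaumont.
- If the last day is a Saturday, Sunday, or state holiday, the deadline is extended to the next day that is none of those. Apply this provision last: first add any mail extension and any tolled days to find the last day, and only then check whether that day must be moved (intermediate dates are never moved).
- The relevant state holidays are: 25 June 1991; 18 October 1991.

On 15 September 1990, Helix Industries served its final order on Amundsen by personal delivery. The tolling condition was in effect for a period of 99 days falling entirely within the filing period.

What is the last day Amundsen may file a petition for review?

2 years after 15 September 1990 is September 15, 1992.
Service was not by mail, so no mail extension applies.
Tolling adds 99 days: September 15, 1992 + 99 days = December 23, 1992.
December 23, 1992 is a Wednesday and not a state holiday, so no extension applies.

December 23, 1992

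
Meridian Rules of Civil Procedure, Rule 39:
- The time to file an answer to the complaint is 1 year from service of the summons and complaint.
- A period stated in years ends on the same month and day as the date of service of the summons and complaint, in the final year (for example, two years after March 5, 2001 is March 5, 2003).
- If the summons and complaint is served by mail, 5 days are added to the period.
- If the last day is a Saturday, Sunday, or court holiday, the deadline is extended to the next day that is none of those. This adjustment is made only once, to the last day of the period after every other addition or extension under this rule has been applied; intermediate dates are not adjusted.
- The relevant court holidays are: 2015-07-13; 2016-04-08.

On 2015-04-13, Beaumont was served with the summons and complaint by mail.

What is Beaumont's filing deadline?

April 18, 2016

1 year after 2015-04-13 is April 13, 2016.
Service was by mail, adding 5 days: April 13, 2016 + 5 days = April 18, 2016.
April 18, 2016 is a Monday and not a court holiday, so no extension applies.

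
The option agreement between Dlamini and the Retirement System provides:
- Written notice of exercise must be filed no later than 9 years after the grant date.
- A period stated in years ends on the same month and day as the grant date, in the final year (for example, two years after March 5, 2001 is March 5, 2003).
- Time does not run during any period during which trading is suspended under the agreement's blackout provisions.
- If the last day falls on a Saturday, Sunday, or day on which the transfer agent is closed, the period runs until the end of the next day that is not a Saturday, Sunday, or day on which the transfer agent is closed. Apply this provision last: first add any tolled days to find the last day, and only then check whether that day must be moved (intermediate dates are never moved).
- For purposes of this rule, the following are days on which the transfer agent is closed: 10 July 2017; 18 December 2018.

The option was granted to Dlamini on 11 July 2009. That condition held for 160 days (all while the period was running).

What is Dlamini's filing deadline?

December 19, 2018

9 years after 11 July 2009 is July 11, 2018.
Tolling adds 160 days: July 11, 2018 + 160 days = December 18, 2018.
December 18, 2018 is a listed holiday. The next qualifying day is December 19, 2018.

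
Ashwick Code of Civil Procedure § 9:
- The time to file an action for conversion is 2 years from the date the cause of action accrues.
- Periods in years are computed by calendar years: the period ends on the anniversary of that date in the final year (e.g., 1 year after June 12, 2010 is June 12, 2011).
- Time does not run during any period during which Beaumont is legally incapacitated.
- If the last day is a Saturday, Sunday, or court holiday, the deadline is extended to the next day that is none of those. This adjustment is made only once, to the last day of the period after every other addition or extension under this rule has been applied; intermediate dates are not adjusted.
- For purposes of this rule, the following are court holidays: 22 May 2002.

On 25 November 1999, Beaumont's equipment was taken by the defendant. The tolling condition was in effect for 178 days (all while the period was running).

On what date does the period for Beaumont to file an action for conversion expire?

2 years after 25 November 1999 is November 25, 2001.
Tolling adds 178 days: November 25, 2001 + 178 days = May 22, 2002.
May 22, 2002 is a listed holiday. The next qualifying day is May 23, 2002.

May 23, 2002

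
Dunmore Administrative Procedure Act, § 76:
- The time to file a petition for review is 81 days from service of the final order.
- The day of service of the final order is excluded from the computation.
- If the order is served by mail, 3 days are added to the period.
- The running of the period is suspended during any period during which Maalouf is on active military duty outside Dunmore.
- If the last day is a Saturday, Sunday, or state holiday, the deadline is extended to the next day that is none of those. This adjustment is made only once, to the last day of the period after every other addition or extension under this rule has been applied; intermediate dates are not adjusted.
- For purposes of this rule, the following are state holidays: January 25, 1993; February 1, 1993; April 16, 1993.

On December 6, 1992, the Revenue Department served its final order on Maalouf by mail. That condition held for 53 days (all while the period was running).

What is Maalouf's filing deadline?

81 days after December 6, 1992 is February 25, 1993.
Service was by mail, adding 3 days: February 25, 1993 + 3 days = February 28, 1993.
Tolling adds 53 days: February 28, 1993 + 53 days = April 22, 1993.
April 22, 1993 is a Thursday and not a state holiday, so no extension applies.

April 22, 1993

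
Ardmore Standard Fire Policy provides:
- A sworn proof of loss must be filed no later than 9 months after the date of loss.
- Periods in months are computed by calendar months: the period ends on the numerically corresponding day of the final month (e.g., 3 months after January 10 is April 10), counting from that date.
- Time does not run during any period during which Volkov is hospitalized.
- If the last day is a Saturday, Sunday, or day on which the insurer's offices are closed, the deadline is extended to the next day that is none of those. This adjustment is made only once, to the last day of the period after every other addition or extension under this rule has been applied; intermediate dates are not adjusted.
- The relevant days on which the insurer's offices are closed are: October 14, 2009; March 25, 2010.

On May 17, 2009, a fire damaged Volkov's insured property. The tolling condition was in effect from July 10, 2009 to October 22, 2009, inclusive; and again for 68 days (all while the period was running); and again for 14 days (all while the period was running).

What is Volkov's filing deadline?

9 months after May 17, 2009 is February 17, 2010.
From July 10, 2009 through October 22, 2009 inclusive is 105 days; tolling adds 105 days: February 17, 2010 + 105 days = June 2, 2010.
Tolling adds 68 days: June 2, 2010 + 68 days = August 9, 2010.
Tolling adds 14 days: August 9, 2010 + 14 days = August 23, 2010.
August 23, 2010 is a Monday and not a day on which the insurer's offices are closed, so no extension applies.

August 23, 2010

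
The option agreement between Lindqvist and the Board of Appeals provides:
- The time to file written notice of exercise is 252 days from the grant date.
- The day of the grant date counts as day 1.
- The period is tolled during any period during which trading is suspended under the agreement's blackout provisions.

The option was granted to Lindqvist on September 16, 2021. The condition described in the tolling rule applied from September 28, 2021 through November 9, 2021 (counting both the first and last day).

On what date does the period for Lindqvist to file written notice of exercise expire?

Counting September 16, 2021 as day 1, day 252 is May 25, 2022.
From September 28, 2021 through November 9, 2021 inclusive is 43 days; tolling adds 43 days: May 25, 2022 + 43 days = July 7, 2022.

July 7, 2022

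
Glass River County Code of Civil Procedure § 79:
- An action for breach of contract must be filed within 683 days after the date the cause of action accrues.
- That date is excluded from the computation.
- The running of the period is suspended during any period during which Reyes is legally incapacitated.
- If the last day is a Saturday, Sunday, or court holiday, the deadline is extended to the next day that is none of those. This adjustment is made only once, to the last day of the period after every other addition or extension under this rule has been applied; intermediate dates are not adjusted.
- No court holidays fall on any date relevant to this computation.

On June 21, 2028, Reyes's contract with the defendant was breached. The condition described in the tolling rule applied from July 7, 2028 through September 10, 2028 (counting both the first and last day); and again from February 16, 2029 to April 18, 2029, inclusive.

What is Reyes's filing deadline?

September 10, 2030

683 days after June 21, 2028 is May 5, 2030.
From July 7, 2028 through September 10, 2028 inclusive is 66 days; tolling adds 66 days: May 5, 2030 + 66 days = July 10, 2030.
From February 16, 2029 through April 18, 2029 inclusive is 62 days; tolling adds 62 days: July 10, 2030 + 62 days = September 10, 2030.
September 10, 2030 is a Tuesday and not a court holiday, so no extension applies.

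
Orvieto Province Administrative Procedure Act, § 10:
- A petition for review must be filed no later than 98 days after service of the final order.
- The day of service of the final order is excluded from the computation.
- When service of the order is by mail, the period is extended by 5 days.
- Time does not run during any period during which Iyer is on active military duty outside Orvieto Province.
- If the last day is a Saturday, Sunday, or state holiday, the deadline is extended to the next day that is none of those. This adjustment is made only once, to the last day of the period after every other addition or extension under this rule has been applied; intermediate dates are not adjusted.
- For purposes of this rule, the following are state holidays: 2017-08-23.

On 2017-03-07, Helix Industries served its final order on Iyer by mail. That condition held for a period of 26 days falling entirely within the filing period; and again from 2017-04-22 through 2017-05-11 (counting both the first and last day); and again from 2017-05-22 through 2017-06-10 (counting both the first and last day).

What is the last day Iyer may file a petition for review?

August 24, 2017

98 days after 2017-03-07 is June 13, 2017.
Service was by mail, adding 5 days: June 13, 2017 + 5 days = June 18, 2017.
Tolling adds 26 days: June 18, 2017 + 26 days = July 14, 2017.
From April 22, 2017 through May 11, 2017 inclusive is 20 days; tolling adds 20 days: July 14, 2017 + 20 days = August 3, 2017.
From May 22, 2017 through June 10, 2017 inclusive is 20 days; tolling adds 20 days: August 3, 2017 + 20 days = August 23, 2017.
August 23, 2017 is a listed holiday. The next qualifying day is August 24, 2017.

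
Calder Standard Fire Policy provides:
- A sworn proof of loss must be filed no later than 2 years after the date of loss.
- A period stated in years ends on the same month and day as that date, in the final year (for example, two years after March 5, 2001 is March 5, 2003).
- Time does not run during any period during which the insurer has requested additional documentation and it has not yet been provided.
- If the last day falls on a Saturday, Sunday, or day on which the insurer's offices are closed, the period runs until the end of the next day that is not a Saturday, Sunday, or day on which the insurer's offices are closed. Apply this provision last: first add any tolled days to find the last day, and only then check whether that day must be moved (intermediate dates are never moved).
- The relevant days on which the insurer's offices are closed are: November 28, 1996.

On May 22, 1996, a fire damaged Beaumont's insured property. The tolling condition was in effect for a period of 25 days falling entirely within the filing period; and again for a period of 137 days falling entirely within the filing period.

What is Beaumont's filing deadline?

2 years after May 22, 1996 is May 22, 1998.
Tolling adds 25 days: May 22, 1998 + 25 days = June 16, 1998.
Tolling adds 137 days: June 16, 1998 + 137 days = October 31, 1998.
October 31, 1998 is Saturday; November 1, 1998 is Sunday. The next qualifying day is November 2, 1998.

November 2, 1998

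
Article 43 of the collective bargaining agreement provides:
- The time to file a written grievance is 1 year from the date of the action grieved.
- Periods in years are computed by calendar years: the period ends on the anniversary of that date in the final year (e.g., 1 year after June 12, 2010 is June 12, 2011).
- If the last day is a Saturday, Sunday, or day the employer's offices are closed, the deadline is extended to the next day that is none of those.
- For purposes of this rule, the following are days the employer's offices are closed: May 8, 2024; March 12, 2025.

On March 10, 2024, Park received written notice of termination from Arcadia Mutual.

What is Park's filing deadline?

March 10, 2025

1 year after March 10, 2024 is March 10, 2025.
March 10, 2025 is a Monday and not a day the employer's offices are closed, so no extension applies.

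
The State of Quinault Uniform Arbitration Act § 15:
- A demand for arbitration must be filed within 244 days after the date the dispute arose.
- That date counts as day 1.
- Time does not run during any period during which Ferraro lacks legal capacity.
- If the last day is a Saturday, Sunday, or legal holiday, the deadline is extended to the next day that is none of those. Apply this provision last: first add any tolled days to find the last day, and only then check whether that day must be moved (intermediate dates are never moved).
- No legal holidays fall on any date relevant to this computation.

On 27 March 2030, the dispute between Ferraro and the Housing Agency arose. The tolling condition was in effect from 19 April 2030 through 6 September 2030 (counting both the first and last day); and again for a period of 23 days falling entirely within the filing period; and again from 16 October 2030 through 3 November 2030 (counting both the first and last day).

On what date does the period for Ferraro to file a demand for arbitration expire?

May 27, 2031

Counting 27 March 2030 as day 1, day 244 is November 25, 2030.
From April 19, 2030 through September 6, 2030 inclusive is 141 days; tolling adds 141 days: November 25, 2030 + 141 days = April 15, 2031.
Tolling adds 23 days: April 15, 2031 + 23 days = May 8, 2031.
From October 16, 2030 through November 3, 2030 inclusive is 19 days; tolling adds 19 days: May 8, 2031 + 19 days = May 27, 2031.
May 27, 2031 is a Tuesday and not a legal holiday, so no extension applies.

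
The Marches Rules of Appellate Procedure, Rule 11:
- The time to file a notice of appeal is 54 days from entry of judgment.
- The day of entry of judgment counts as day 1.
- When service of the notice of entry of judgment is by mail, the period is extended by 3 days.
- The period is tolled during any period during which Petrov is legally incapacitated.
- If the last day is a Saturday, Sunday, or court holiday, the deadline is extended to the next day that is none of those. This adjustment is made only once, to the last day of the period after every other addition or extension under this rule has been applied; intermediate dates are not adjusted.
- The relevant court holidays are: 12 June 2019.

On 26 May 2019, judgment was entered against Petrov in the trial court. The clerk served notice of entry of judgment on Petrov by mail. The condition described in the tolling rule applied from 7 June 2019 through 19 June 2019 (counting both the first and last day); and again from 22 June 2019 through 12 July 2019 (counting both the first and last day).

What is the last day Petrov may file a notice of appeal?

Counting 26 May 2019 as day 1, day 54 is July 18, 2019.
Service was by mail, adding 3 days: July 18, 2019 + 3 days = July 21, 2019.
From June 7, 2019 through June 19, 2019 inclusive is 13 days; tolling adds 13 days: July 21, 2019 + 13 days = August 3, 2019.
From June 22, 2019 through July 12, 2019 inclusive is 21 days; tolling adds 21 days: August 3, 2019 + 21 days = August 24, 2019.
August 24, 2019 is Saturday; August 25, 2019 is Sunday. The next qualifying day is August 26, 2019.

August 26, 2019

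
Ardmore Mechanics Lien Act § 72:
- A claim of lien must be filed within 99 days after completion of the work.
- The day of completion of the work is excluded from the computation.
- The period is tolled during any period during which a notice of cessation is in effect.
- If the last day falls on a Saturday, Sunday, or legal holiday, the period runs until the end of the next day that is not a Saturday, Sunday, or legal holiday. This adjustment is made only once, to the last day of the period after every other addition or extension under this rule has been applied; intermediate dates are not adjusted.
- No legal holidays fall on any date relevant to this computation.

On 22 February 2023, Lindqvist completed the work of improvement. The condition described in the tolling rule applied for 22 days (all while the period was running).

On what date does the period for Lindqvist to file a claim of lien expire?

June 23, 2023

99 days after 22 February 2023 is June 1, 2023.
Tolling adds 22 days: June 1, 2023 + 22 days = June 23, 2023.
June 23, 2023 is a Friday and not a legal holiday, so no extension applies.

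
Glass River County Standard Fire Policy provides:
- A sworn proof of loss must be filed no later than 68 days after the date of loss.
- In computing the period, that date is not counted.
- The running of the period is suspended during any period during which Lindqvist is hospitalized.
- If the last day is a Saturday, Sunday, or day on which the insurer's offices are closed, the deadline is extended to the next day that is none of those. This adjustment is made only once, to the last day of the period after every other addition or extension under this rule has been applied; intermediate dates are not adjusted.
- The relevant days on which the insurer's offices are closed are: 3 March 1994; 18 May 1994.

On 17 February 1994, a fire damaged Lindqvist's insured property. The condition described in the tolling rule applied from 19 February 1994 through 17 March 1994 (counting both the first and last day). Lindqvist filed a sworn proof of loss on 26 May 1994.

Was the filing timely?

No

68 days after 17 February 1994 is April 26, 1994.
From February 19, 1994 through March 17, 1994 inclusive is 27 days; tolling adds 27 days: April 26, 1994 + 27 days = May 23, 1994.
May 23, 1994 is a Monday and not a day on which the insurer's offices are closed, so no extension applies.
The deadline is May 23, 1994; the filing on May 26, 1994 is after that date.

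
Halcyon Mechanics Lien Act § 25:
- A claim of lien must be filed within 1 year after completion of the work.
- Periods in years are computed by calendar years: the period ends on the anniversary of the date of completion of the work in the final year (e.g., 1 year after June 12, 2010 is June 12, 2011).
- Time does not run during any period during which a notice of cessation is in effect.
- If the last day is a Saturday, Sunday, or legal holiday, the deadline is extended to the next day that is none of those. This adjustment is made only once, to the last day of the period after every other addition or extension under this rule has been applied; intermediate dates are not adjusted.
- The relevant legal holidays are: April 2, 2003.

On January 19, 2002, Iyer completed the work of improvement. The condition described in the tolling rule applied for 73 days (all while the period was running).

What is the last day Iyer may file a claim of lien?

April 3, 2003

1 year after January 19, 2002 is January 19, 2003.
Tolling adds 73 days: January 19, 2003 + 73 days = April 2, 2003.
April 2, 2003 is a listed holiday. The next qualifying day is April 3, 2003.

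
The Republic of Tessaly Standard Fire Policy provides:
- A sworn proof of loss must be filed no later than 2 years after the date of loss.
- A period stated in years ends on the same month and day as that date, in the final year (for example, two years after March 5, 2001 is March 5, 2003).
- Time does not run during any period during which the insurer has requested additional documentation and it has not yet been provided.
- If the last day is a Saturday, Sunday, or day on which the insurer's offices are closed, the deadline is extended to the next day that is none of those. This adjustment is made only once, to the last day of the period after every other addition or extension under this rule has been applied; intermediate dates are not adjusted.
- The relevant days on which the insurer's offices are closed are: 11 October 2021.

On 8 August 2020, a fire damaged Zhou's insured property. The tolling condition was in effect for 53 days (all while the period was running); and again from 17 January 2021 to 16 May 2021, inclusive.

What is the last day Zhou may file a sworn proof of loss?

2 years after 8 August 2020 is August 8, 2022.
Tolling adds 53 days: August 8, 2022 + 53 days = September 30, 2022.
From January 17, 2021 through May 16, 2021 inclusive is 120 days; tolling adds 120 days: September 30, 2022 + 120 days = January 28, 2023.
January 28, 2023 is Saturday; January 29, 2023 is Sunday. The next qualifying day is January 30, 2023.

January 30, 2023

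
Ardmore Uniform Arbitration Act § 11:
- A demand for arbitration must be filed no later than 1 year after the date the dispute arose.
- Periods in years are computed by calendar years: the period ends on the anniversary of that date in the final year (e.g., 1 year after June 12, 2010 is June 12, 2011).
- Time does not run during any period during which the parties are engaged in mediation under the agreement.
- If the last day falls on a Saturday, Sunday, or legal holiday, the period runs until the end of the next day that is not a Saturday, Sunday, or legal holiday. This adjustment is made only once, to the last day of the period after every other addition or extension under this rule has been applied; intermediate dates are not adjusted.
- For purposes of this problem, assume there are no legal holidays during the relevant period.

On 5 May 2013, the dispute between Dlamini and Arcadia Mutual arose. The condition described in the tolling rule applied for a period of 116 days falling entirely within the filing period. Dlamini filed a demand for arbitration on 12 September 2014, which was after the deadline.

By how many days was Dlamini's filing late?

14 days

1 year after 5 May 2013 is May 5, 2014.
Tolling adds 116 days: May 5, 2014 + 116 days = August 29, 2014.
August 29, 2014 is a Friday and not a legal holiday, so no extension applies.
The deadline is August 29, 2014; from August 29, 2014 to September 12, 2014 is 14 days.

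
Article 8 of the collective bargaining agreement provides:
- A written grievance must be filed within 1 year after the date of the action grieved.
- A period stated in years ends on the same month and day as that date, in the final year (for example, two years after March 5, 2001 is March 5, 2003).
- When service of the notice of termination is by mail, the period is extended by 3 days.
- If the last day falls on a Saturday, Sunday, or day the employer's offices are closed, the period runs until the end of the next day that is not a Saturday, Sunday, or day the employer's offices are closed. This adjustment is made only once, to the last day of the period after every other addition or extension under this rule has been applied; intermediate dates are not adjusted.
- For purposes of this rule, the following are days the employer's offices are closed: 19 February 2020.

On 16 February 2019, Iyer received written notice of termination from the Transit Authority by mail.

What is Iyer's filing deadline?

1 year after 16 February 2019 is February 16, 2020.
Service was by mail, adding 3 days: February 16, 2020 + 3 days = February 19, 2020.
February 19, 2020 is a listed holiday. The next qualifying day is February 20, 2020.

February 20, 2020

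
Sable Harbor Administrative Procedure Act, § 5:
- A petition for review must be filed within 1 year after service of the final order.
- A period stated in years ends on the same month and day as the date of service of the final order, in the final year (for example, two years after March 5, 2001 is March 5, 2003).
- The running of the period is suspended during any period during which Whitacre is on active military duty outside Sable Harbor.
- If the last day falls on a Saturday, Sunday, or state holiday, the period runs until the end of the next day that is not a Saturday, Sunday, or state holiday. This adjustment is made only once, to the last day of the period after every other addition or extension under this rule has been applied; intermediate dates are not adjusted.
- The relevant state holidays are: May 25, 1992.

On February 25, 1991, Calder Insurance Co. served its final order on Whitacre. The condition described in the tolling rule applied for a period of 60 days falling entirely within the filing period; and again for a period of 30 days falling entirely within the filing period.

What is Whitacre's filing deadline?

1 year after February 25, 1991 is February 25, 1992.
Tolling adds 60 days: February 25, 1992 + 60 days = April 25, 1992.
Tolling adds 30 days: April 25, 1992 + 30 days = May 25, 1992.
May 25, 1992 is a listed holiday. The next qualifying day is May 26, 1992.

May 26, 1992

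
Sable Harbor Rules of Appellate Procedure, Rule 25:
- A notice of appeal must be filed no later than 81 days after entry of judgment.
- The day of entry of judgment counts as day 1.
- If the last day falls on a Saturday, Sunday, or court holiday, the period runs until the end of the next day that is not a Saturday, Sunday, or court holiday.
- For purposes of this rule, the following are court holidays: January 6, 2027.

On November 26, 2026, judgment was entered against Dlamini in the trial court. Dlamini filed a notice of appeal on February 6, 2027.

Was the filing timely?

Counting November 26, 2026 as day 1, day 81 is February 14, 2027.
February 14, 2027 is Sunday. The next qualifying day is February 15, 2027.
The deadline is February 15, 2027; the filing on February 6, 2027 is on or before that date.

Yes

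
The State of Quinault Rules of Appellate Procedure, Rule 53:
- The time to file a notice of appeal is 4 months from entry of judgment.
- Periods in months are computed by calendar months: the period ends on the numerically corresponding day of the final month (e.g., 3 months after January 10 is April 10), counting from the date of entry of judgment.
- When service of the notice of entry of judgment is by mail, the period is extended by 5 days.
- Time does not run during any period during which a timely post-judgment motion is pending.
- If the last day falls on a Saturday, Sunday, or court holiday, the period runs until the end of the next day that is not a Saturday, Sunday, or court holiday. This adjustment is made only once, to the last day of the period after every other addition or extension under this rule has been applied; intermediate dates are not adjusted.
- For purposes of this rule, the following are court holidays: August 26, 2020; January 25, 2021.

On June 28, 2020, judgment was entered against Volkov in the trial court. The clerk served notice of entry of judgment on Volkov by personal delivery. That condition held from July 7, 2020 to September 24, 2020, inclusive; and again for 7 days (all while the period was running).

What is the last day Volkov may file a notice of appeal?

January 26, 2021

4 months after June 28, 2020 is October 28, 2020.
Service was not by mail, so no mail extension applies.
From July 7, 2020 through September 24, 2020 inclusive is 80 days; tolling adds 80 days: October 28, 2020 + 80 days = January 16, 2021.
Tolling adds 7 days: January 16, 2021 + 7 days = January 23, 2021.
January 23, 2021 is Saturday; January 24, 2021 is Sunday; January 25, 2021 is a listed holiday. The next qualifying day is January 26, 2021.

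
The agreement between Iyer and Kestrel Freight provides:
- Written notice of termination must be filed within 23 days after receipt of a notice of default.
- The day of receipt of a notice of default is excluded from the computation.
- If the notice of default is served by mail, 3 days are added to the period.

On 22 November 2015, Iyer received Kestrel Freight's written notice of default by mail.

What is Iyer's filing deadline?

23 days after 22 November 2015 is December 15, 2015.
Service was by mail, adding 3 days: December 15, 2015 + 3 days = December 18, 2015.

December 18, 2015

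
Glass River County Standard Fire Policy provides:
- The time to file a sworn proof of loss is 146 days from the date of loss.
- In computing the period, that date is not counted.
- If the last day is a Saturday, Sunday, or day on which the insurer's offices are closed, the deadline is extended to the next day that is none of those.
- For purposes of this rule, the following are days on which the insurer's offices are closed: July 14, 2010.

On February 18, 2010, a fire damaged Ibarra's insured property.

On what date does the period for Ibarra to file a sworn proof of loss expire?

July 15, 2010

146 days after February 18, 2010 is July 14, 2010.
July 14, 2010 is a listed holiday. The next qualifying day is July 15, 2010.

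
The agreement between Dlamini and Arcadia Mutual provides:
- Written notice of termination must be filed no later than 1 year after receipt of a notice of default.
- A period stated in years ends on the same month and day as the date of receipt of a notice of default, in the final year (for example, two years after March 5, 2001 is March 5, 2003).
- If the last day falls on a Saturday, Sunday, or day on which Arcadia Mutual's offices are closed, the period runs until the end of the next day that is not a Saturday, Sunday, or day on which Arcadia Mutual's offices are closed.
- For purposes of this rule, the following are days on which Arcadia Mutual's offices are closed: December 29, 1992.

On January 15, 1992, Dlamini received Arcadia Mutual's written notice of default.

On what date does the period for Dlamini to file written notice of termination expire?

January 15, 1993

1 year after January 15, 1992 is January 15, 1993.
January 15, 1993 is a Friday and not a day on which Arcadia Mutual's offices are closed, so no extension applies.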